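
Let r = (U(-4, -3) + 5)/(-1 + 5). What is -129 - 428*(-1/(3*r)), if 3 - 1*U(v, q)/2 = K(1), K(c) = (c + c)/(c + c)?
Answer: -1771/27 ≈ -65.593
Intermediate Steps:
K(c) = 1 (K(c) = (2*c)/((2*c)) = (2*c)*(1/(2*c)) = 1)
U(v, q) = 4 (U(v, q) = 6 - 2*1 = 6 - 2 = 4)
r = 9/4 (r = (4 + 5)/(-1 + 5) = 9/4 ≈ 2.2500)
-129 - 428*(-1/(3*r)) = -129 - 428/(-1*3*(9/4)) = -129 - 428/((-3*9/4)) = -129 - 428/(-27/4) = -129 - 428*(-4/27) = -129 + 1712/27 = -1771/27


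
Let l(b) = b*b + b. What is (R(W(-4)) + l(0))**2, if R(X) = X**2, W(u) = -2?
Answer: 16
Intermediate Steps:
l(b) = b + b**2 (l(b) = b**2 + b = b + b**2)
(R(W(-4)) + l(0))**2 = ((-2)**2 + 0*(1 + 0))**2 = (4 + 0*1)**2 = (4 + 0)**2 = 4**2 = 16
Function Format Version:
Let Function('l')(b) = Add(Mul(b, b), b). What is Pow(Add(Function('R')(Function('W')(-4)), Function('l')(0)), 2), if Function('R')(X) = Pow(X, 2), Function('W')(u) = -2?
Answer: 16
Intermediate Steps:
Function('l')(b) = Add(b, Pow(b, 2)) (Function('l')(b) = Add(Pow(b, 2), b) = Add(b, Pow(b, 2)))
Pow(Add(Function('R')(Function('W')(-4)), Function('l')(0)), 2) = Pow(Add(Pow(-2, 2), Mul(0, Add(1, 0))), 2) = Pow(Add(4, Mul(0, 1)), 2) = Pow(Add(4, 0), 2) = Pow(4, 2) = 16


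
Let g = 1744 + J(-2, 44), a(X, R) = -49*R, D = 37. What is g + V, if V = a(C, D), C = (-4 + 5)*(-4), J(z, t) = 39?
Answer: -30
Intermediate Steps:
C = -4 (C = 1*(-4) = -4)
V = -1813 (V = -49*37 = -1813)
g = 1783 (g = 1744 + 39 = 1783)
g + V = 1783 - 1813 = -30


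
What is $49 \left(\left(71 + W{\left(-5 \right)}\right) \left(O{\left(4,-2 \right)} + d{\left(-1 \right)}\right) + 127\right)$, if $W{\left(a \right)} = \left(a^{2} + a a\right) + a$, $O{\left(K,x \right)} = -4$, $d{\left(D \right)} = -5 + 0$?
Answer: $-44933$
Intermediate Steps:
$d{\left(D \right)} = -5$
$W{\left(a \right)} = a + 2 a^{2}$ ($W{\left(a \right)} = \left(a^{2} + a^{2}\right) + a = 2 a^{2} + a = a + 2 a^{2}$)
$49 \left(\left(71 + W{\left(-5 \right)}\right) \left(O{\left(4,-2 \right)} + d{\left(-1 \right)}\right) + 127\right) = 49 \left(\left(71 - 5 \left(1 + 2 \left(-5\right)\right)\right) \left(-4 - 5\right) + 127\right) = 49 \left(\left(71 - 5 \left(1 - 10\right)\right) \left(-9\right) + 127\right) = 49 \left(\left(71 - -45\right) \left(-9\right) + 127\right) = 49 \left(\left(71 + 45\right) \left(-9\right) + 127\right) = 49 \left(116 \left(-9\right) + 127\right) = 49 \left(-1044 + 127\right) = 49 \left(-917\right) = -44933$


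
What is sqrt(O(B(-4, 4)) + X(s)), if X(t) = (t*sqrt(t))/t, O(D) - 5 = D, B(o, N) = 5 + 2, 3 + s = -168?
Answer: sqrt(12 + 3*I*sqrt(19)) ≈ 3.8567 + 1.6953*I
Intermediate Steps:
s = -171 (s = -3 - 168 = -171)
B(o, N) = 7
O(D) = 5 + D
X(t) = sqrt(t) (X(t) = t**(3/2)/t = sqrt(t))
sqrt(O(B(-4, 4)) + X(s)) = sqrt((5 + 7) + sqrt(-171)) = sqrt(12 + 3*I*sqrt(19))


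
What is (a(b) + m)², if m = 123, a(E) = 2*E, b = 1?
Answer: 15625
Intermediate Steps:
(a(b) + m)² = (2*1 + 123)² = (2 + 123)² = 125² = 15625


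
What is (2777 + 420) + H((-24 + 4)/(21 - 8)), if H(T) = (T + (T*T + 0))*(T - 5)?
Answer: 7011909/2197 ≈ 3191.6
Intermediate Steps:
H(T) = (-5 + T)*(T + T**2) (H(T) = (T + (T**2 + 0))*(-5 + T) = (T + T**2)*(-5 + T) = (-5 + T)*(T + T**2))
(2777 + 420) + H((-24 + 4)/(21 - 8)) = (2777 + 420) + ((-24 + 4)/(21 - 8))*(-5 + ((-24 + 4)/(21 - 8))**2 - 4*(-24 + 4)/(21 - 8)) = 3197 + (-20/13)*(-5 + (-20/13)**2 - (-80)/13) = 3197 + (-20*1/13)*(-5 + (-20*1/13)**2 - (-80)/13) = 3197 - 20*(-5 + (-20/13)**2 - 4*(-20/13))/13 = 3197 - 20*(-5 + 400/169 + 80/13)/13 = 3197 - 20/13*595/169 = 3197 - 11900/2197 = 7011909/2197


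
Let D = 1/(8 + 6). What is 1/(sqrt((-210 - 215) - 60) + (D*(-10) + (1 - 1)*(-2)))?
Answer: -7/4758 - 49*I*sqrt(485)/23790 ≈ -0.0014712 - 0.04536*I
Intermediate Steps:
D = 1/14 ≈ 0.071429
1/(sqrt((-210 - 215) - 60) + (D*(-10) + (1 - 1)*(-2))) = 1/(sqrt((-210 - 215) - 60) + ((1/14)*(-10) + (1 - 1)*(-2))) = 1/(sqrt(-425 - 60) + (-5/7 + 0*(-2))) = 1/(sqrt(-485) + (-5/7 + 0)) = 1/(I*sqrt(485) - 5/7) = 1/(-5/7 + I*sqrt(485))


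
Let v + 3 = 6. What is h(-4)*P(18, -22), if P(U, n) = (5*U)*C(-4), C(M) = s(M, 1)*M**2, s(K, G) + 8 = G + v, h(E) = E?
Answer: 23040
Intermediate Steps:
v = 3 (v = -3 + 6 = 3)
s(K, G) = -5 + G (s(K, G) = -8 + (G + 3) = -8 + (3 + G) = -5 + G)
C(M) = -4*M**2 (C(M) = (-5 + 1)*M**2 = -4*M**2)
P(U, n) = -320*U (P(U, n) = (5*U)*(-4*(-4)**2) = (5*U)*(-4*16) = (5*U)*(-64) = -320*U)
h(-4)*P(18, -22) = -(-1280)*18 = -4*(-5760) = 23040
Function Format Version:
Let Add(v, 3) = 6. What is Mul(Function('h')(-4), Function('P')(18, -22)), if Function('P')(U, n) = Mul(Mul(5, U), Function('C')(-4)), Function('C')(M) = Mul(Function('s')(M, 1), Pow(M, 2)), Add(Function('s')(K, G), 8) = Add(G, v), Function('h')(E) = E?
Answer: 23040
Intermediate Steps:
v = 3 (v = Add(-3, 6) = 3)
Function('s')(K, G) = Add(-5, G) (Function('s')(K, G) = Add(-8, Add(G, 3)) = Add(-8, Add(3, G)) = Add(-5, G))
Function('C')(M) = Mul(-4, Pow(M, 2)) (Function('C')(M) = Mul(Add(-5, 1), Pow(M, 2)) = Mul(-4, Pow(M, 2)))
Function('P')(U, n) = Mul(-320, U) (Function('P')(U, n) = Mul(Mul(5, U), Mul(-4, Pow(-4, 2))) = Mul(Mul(5, U), Mul(-4, 16)) = Mul(Mul(5, U), -64) = Mul(-320, U))
Mul(Function('h')(-4), Function('P')(18, -22)) = Mul(-4, Mul(-320, 18)) = Mul(-4, -5760) = 23040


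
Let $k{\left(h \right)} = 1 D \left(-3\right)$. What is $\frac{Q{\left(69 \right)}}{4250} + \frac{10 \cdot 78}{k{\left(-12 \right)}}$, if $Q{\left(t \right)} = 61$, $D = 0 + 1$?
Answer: $- \frac{1104939}{4250} \approx -259.99$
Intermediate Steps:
$D = 1$
$k{\left(h \right)} = -3$ ($k{\left(h \right)} = 1 \cdot 1 \left(-3\right) = 1 \left(-3\right) = -3$)
$\frac{Q{\left(69 \right)}}{4250} + \frac{10 \cdot 78}{k{\left(-12 \right)}} = \frac{61}{4250} + \frac{10 \cdot 78}{-3} = 61 \cdot \frac{1}{4250} + 780 \left(- \frac{1}{3}\right) = \frac{61}{4250} - 260 = - \frac{1104939}{4250}$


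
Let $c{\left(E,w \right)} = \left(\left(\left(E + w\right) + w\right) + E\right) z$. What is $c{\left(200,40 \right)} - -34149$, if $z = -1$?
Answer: $33669$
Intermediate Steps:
$c{\left(E,w \right)} = - 2 E - 2 w$ ($c{\left(E,w \right)} = \left(\left(\left(E + w\right) + w\right) + E\right) \left(-1\right) = \left(\left(E + 2 w\right) + E\right) \left(-1\right) = \left(2 E + 2 w\right) \left(-1\right) = - 2 E - 2 w$)
$c{\left(200,40 \right)} - -34149 = \left(\left(-2\right) 200 - 80\right) - -34149 = \left(-400 - 80\right) + 34149 = -480 + 34149 = 33669$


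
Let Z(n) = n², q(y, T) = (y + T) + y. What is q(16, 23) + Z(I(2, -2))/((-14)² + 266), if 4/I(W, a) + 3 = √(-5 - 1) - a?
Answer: (-63517*I + 25410*√6)/(231*(-5*I + 2*√6)) ≈ 54.996 + 0.0034625*I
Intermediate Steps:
I(W, a) = 4/(-3 - a + I*√6) (I(W, a) = 4/(-3 + (√(-5 - 1) - a)) = 4/(-3 + (√(-6) - a)) = 4/(-3 + (I*√6 - a)) = 4/(-3 + (-a + I*√6)) = 4/(-3 - a + I*√6))
q(y, T) = T + 2*y (q(y, T) = (T + y) + y = T + 2*y)
q(16, 23) + Z(I(2, -2))/((-14)² + 266) = (23 + 2*16) + (-4/(3 - 2 - I*√6))²/((-14)² + 266) = (23 + 32) + (-4/(1 - I*√6))²/(196 + 266) = 55 + (16/(1 - I*√6)²)/462 = 55 + 8/(231*(1 - I*√6)²)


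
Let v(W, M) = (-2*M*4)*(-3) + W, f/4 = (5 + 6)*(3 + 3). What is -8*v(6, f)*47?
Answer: -2384592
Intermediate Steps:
f = 264 (f = 4*((5 + 6)*(3 + 3)) = 4*(11*6) = 4*66 = 264)
v(W, M) = W + 24*M (v(W, M) = -8*M*(-3) + W = 24*M + W = W + 24*M)
-8*v(6, f)*47 = -8*(6 + 24*264)*47 = -8*(6 + 6336)*47 = -8*6342*47 = -50736*47 = -2384592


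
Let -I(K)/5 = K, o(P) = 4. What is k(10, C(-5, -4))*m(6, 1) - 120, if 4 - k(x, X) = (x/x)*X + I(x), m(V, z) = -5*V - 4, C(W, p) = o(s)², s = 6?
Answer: -1412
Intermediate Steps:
I(K) = -5*K
C(W, p) = 16 (C(W, p) = 4² = 16)
m(V, z) = -4 - 5*V
k(x, X) = 4 - X + 5*x (k(x, X) = 4 - ((x/x)*X - 5*x) = 4 - (1*X - 5*x) = 4 - (X - 5*x) = 4 + (-X + 5*x) = 4 - X + 5*x)
k(10, C(-5, -4))*m(6, 1) - 120 = (4 - 1*16 + 5*10)*(-4 - 5*6) - 120 = (4 - 16 + 50)*(-4 - 30) - 120 = 38*(-34) - 120 = -1292 - 120 = -1412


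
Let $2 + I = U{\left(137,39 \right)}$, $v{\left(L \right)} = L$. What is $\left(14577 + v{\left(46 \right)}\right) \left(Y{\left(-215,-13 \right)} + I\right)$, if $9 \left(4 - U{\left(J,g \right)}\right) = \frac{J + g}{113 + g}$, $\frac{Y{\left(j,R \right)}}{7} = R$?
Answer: $- \frac{222869143}{171} \approx -1.3033 \cdot 10^{6}$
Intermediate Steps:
$Y{\left(j,R \right)} = 7 R$
$U{\left(J,g \right)} = 4 - \frac{J + g}{9 \left(113 + g\right)}$ ($U{\left(J,g \right)} = 4 - \frac{\left(J + g\right) \frac{1}{113 + g}}{9} = 4 - \frac{\frac{1}{113 + g} \left(J + g\right)}{9} = 4 - \frac{J + g}{9 \left(113 + g\right)}$)
$I = \frac{320}{171}$ ($I = -2 + \frac{4068 - 137 + 35 \cdot 39}{9 \left(113 + 39\right)} = -2 + \frac{4068 - 137 + 1365}{9 \cdot 152} = -2 + \frac{1}{9} \cdot \frac{1}{152} \cdot 5296 = -2 + \frac{662}{171} = \frac{320}{171} \approx 1.8713$)
$\left(14577 + v{\left(46 \right)}\right) \left(Y{\left(-215,-13 \right)} + I\right) = \left(14577 + 46\right) \left(7 \left(-13\right) + \frac{320}{171}\right) = 14623 \left(-91 + \frac{320}{171}\right) = 14623 \left(- \frac{15241}{171}\right) = - \frac{222869143}{171}$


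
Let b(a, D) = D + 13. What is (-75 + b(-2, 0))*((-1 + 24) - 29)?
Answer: 372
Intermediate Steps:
b(a, D) = 13 + D
(-75 + b(-2, 0))*((-1 + 24) - 29) = (-75 + (13 + 0))*((-1 + 24) - 29) = (-75 + 13)*(23 - 29) = -62*(-6) = 372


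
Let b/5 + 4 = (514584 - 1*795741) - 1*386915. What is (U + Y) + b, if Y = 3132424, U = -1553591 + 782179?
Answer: -979368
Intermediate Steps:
b = -3340380 (b = -20 + 5*((514584 - 1*795741) - 1*386915) = -20 + 5*((514584 - 795741) - 386915) = -20 + 5*(-281157 - 386915) = -20 + 5*(-668072) = -20 - 3340360 = -3340380)
U = -771412
(U + Y) + b = (-771412 + 3132424) - 3340380 = 2361012 - 3340380 = -979368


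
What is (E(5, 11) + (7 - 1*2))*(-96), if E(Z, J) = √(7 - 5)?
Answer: -480 - 96*√2 ≈ -615.76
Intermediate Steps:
E(Z, J) = √2
(E(5, 11) + (7 - 1*2))*(-96) = (√2 + (7 - 1*2))*(-96) = (√2 + (7 - 2))*(-96) = (√2 + 5)*(-96) = (5 + √2)*(-96) = -480 - 96*√2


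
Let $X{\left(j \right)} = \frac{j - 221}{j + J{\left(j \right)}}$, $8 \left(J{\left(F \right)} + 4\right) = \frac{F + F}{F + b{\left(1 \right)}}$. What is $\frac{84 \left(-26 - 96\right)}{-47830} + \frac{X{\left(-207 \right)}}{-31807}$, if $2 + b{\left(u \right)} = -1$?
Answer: $\frac{9614691808148}{44887567203455} \approx 0.2142$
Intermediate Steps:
$b{\left(u \right)} = -3$ ($b{\left(u \right)} = -2 - 1 = -3$)
$J{\left(F \right)} = -4 + \frac{F}{4 \left(-3 + F\right)}$ ($J{\left(F \right)} = -4 + \frac{\left(F + F\right) \frac{1}{F - 3}}{8} = -4 + \frac{2 F \frac{1}{-3 + F}}{8} = -4 + \frac{F}{4 \left(-3 + F\right)}$)
$X{\left(j \right)} = \frac{-221 + j}{j + \frac{3 \left(16 - 5 j\right)}{4 \left(-3 + j\right)}}$ ($X{\left(j \right)} = \frac{j - 221}{j + \frac{3 \left(16 - 5 j\right)}{4 \left(-3 + j\right)}} = \frac{-221 + j}{j + \frac{3 \left(16 - 5 j\right)}{4 \left(-3 + j\right)}}$)
$\frac{84 \left(-26 - 96\right)}{-47830} + \frac{X{\left(-207 \right)}}{-31807} = \frac{84 \left(-26 - 96\right)}{-47830} + \frac{4 \frac{1}{48 - -3105 + 4 \left(-207\right) \left(-3 - 207\right)} \left(-221 - 207\right) \left(-3 - 207\right)}{-31807} = 84 \left(-122\right) \left(- \frac{1}{47830}\right) + 4 \frac{1}{48 + 3105 + 4 \left(-207\right) \left(-210\right)} \left(-428\right) \left(-210\right) \left(- \frac{1}{31807}\right) = \left(-10248\right) \left(- \frac{1}{47830}\right) + 4 \frac{1}{48 + 3105 + 173880} \left(-428\right) \left(-210\right) \left(- \frac{1}{31807}\right) = \frac{5124}{23915} + 4 \cdot \frac{1}{177033} \left(-428\right) \left(-210\right) \left(- \frac{1}{31807}\right) = \frac{5124}{23915} + \frac{119840}{59011} \left(- \frac{1}{31807}\right) = \frac{5124}{23915} - \frac{119840}{1876962877} = \frac{9614691808148}{44887567203455}$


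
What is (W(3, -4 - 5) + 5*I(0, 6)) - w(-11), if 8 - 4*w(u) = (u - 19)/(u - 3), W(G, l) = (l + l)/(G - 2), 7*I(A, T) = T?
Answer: -425/28 ≈ -15.179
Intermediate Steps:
I(A, T) = T/7
W(G, l) = 2*l/(-2 + G) (W(G, l) = (2*l)/(-2 + G) = 2*l/(-2 + G))
w(u) = 2 - (-19 + u)/(4*(-3 + u)) (w(u) = 2 - (u - 19)/(4*(u - 3)) = 2 - (-19 + u)/(4*(-3 + u)))
(W(3, -4 - 5) + 5*I(0, 6)) - w(-11) = (2*(-4 - 5)/(-2 + 3) + 5*((1/7)*6)) - (-5 + 7*(-11))/(4*(-3 - 11)) = (2*(-9)/1 + 5*(6/7)) - (-5 - 77)/(4*(-14)) = (2*(-9)*1 + 30/7) - (-1)*(-82)/(4*14) = (-18 + 30/7) - 1*41/28 = -96/7 - 41/28 = -425/28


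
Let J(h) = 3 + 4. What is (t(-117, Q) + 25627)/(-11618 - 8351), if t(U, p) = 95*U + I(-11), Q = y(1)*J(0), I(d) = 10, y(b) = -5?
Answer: -14522/19969 ≈ -0.72723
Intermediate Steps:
J(h) = 7
Q = -35 (Q = -5*7 = -35)
t(U, p) = 10 + 95*U (t(U, p) = 95*U + 10 = 10 + 95*U)
(t(-117, Q) + 25627)/(-11618 - 8351) = ((10 + 95*(-117)) + 25627)/(-11618 - 8351) = ((10 - 11115) + 25627)/(-19969) = (-11105 + 25627)*(-1/19969) = 14522*(-1/19969) = -14522/19969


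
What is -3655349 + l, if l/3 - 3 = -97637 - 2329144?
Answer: -10935683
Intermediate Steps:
l = -7280334 (l = 9 + 3*(-97637 - 2329144) = 9 + 3*(-2426781) = 9 - 7280343 = -7280334)
-3655349 + l = -3655349 - 7280334 = -10935683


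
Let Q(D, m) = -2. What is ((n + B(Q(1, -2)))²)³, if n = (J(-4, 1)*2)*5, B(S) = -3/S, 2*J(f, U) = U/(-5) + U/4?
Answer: 117649/4096 ≈ 28.723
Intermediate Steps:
J(f, U) = U/40 (J(f, U) = (U/(-5) + U/4)/2 = (U*(-⅕) + U*(¼))/2 = (-U/5 + U/4)/2 = (U/20)/2 = U/40)
n = ¼ (n = (((1/40)*1)*2)*5 = ((1/40)*2)*5 = (1/20)*5 = ¼ ≈ 0.25000)
((n + B(Q(1, -2)))²)³ = ((¼ - 3/(-2))²)³ = ((¼ - 3*(-½))²)³ = ((¼ + 3/2)²)³ = ((7/4)²)³ = (49/16)³ = 117649/4096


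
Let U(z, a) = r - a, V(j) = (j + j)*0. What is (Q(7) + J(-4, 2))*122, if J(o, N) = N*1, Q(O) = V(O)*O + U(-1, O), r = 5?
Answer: 0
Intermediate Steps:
V(j) = 0 (V(j) = (2*j)*0 = 0)
U(z, a) = 5 - a
Q(O) = 5 - O (Q(O) = 0*O + (5 - O) = 0 + (5 - O) = 5 - O)
J(o, N) = N
(Q(7) + J(-4, 2))*122 = ((5 - 1*7) + 2)*122 = ((5 - 7) + 2)*122 = (-2 + 2)*122 = 0*122 = 0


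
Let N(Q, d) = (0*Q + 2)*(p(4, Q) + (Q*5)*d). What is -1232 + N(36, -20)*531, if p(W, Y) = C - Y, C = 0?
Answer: -3862664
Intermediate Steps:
p(W, Y) = -Y (p(W, Y) = 0 - Y = -Y)
N(Q, d) = -2*Q + 10*Q*d (N(Q, d) = (0*Q + 2)*(-Q + (Q*5)*d) = (0 + 2)*(-Q + (5*Q)*d) = 2*(-Q + 5*Q*d) = -2*Q + 10*Q*d)
-1232 + N(36, -20)*531 = -1232 + (2*36*(-1 + 5*(-20)))*531 = -1232 + (2*36*(-1 - 100))*531 = -1232 + (2*36*(-101))*531 = -1232 - 7272*531 = -1232 - 3861432 = -3862664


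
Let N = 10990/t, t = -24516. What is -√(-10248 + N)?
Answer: -I*√171101902398/4086 ≈ -101.23*I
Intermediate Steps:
N = -5495/12258 (N = 10990/(-24516) = 10990*(-1/24516) = -5495/12258 ≈ -0.44828)
-√(-10248 + N) = -√(-10248 - 5495/12258) = -√(-125625479/12258) = -I*√171101902398/4086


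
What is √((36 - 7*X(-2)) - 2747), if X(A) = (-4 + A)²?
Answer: I*√2963 ≈ 54.433*I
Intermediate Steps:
√((36 - 7*X(-2)) - 2747) = √((36 - 7*(-4 - 2)²) - 2747) = √((36 - 7*(-6)²) - 2747) = √((36 - 7*36) - 2747) = √((36 - 252) - 2747) = √(-216 - 2747) = √(-2963) = I*√2963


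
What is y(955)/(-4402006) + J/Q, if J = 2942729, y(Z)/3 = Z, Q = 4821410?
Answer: 3235024343681/5305968937115 ≈ 0.60970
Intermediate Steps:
y(Z) = 3*Z
y(955)/(-4402006) + J/Q = (3*955)/(-4402006) + 2942729/4821410 = 2865*(-1/4402006) + 2942729*(1/4821410) = -2865/4402006 + 2942729/4821410 = 3235024343681/5305968937115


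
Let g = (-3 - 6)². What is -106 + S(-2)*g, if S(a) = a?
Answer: -268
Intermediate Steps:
g = 81 (g = (-9)² = 81)
-106 + S(-2)*g = -106 - 2*81 = -106 - 162 = -268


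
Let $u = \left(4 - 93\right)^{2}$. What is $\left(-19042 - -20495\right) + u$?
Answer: $9374$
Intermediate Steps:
$u = 7921$ ($u = \left(-89\right)^{2} = 7921$)
$\left(-19042 - -20495\right) + u = \left(-19042 - -20495\right) + 7921 = \left(-19042 + 20495\right) + 7921 = 1453 + 7921 = 9374$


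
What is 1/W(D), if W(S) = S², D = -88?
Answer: 1/7744 ≈ 0.00012913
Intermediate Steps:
1/W(D) = 1/((-88)²) = 1/7744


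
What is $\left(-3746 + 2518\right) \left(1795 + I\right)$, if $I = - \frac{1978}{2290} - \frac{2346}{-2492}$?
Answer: $- \frac{1572443832774}{713335} \approx -2.2044 \cdot 10^{6}$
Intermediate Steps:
$I = \frac{110791}{1426670}$ ($I = \left(-1978\right) \frac{1}{2290} - - \frac{1173}{1246} = - \frac{989}{1145} + \frac{1173}{1246} = \frac{110791}{1426670} \approx 0.077657$)
$\left(-3746 + 2518\right) \left(1795 + I\right) = \left(-3746 + 2518\right) \left(1795 + \frac{110791}{1426670}\right) = \left(-1228\right) \frac{2560983441}{1426670} = - \frac{1572443832774}{713335}$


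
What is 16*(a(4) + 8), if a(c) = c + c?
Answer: 256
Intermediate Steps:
a(c) = 2*c
16*(a(4) + 8) = 16*(2*4 + 8) = 16*(8 + 8) = 16*16 = 256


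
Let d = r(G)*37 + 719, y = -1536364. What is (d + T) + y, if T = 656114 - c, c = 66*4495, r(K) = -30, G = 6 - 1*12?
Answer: -1177311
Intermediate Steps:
G = -6 (G = 6 - 12 = -6)
c = 296670
T = 359444 (T = 656114 - 1*296670 = 656114 - 296670 = 359444)
d = -391 (d = -30*37 + 719 = -1110 + 719 = -391)
(d + T) + y = (-391 + 359444) - 1536364 = 359053 - 1536364 = -1177311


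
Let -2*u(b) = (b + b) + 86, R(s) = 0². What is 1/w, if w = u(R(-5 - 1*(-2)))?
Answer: -1/43 ≈ -0.023256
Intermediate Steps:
R(s) = 0
u(b) = -43 - b (u(b) = -((b + b) + 86)/2 = -(2*b + 86)/2 = -(86 + 2*b)/2 = -43 - b)
w = -43 (w = -43 - 1*0 = -43 + 0 = -43)
1/w = 1/(-43) = -1/43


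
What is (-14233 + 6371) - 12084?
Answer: -19946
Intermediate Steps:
(-14233 + 6371) - 12084 = -7862 - 12084 = -19946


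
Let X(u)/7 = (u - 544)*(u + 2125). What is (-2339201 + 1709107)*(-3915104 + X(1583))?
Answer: -14525670398920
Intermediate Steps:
X(u) = 7*(-544 + u)*(2125 + u) (X(u) = 7*((u - 544)*(u + 2125)) = 7*((-544 + u)*(2125 + u)) = 7*(-544 + u)*(2125 + u))
(-2339201 + 1709107)*(-3915104 + X(1583)) = (-2339201 + 1709107)*(-3915104 + (-8092000 + 7*1583² + 11067*1583)) = -630094*(-3915104 + (-8092000 + 7*2505889 + 17519061)) = -630094*(-3915104 + (-8092000 + 17541223 + 17519061)) = -630094*(-3915104 + 26968284) = -630094*23053180 = -14525670398920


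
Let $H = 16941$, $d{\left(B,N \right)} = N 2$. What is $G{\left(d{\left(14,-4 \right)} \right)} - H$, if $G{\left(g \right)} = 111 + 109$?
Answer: $-16721$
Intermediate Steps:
$d{\left(B,N \right)} = 2 N$
$G{\left(g \right)} = 220$
$G{\left(d{\left(14,-4 \right)} \right)} - H = 220 - 16941 = -16721$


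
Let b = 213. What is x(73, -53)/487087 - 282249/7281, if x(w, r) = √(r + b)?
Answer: -31361/809 + 4*√10/487087 ≈ -38.765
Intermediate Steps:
x(w, r) = √(213 + r) (x(w, r) = √(r + 213) = √(213 + r))
x(73, -53)/487087 - 282249/7281 = √(213 - 53)/487087 - 282249/7281 = √160*(1/487087) - 282249*1/7281 = (4*√10)*(1/487087) - 31361/809 = 4*√10/487087 - 31361/809 = -31361/809 + 4*√10/487087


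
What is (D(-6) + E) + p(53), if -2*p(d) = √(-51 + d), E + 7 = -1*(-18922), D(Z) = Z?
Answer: 18909 - √2/2 ≈ 18908.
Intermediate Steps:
E = 18915 (E = -7 - 1*(-18922) = -7 + 18922 = 18915)
p(d) = -√(-51 + d)/2
(D(-6) + E) + p(53) = (-6 + 18915) - √(-51 + 53)/2 = 18909 - √2/2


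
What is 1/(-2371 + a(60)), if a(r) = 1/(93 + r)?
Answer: -153/362762 ≈ -0.00042176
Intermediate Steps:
1/(-2371 + a(60)) = 1/(-2371 + 1/(93 + 60)) = 1/(-2371 + 1/153) = 1/(-362762/153) = -153/362762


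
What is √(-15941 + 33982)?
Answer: √18041 ≈ 134.32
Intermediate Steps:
√(-15941 + 33982) = √18041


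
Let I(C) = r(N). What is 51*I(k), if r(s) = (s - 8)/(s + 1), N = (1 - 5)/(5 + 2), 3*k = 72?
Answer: -1020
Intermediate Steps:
k = 24 (k = (⅓)*72 = 24)
N = -4/7 ≈ -0.57143
r(s) = (-8 + s)/(1 + s)
I(C) = -20 (I(C) = (-8 - 4/7)/(1 - 4/7) = -60/7/(3/7) = (7/3)*(-60/7) = -20)
51*I(k) = 51*(-20) = -1020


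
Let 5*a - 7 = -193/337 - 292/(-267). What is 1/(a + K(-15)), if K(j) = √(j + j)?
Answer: 152227821885/3265061704913 - 202405511025*I*√30/6530123409826 ≈ 0.046623 - 0.16977*I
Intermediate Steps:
K(j) = √2*√j (K(j) = √(2*j) = √2*√j)
a = 676726/449895 (a = 7/5 + (-193/337 - 292/(-267))/5 = 7/5 + (-193*1/337 - 292*(-1/267))/5 = 7/5 + (-193/337 + 292/267)/5 = 7/5 + (⅕)*(46873/89979) = 7/5 + 46873/449895 = 676726/449895 ≈ 1.5042)
1/(a + K(-15)) = 1/(676726/449895 + √2*√(-15)) = 1/(676726/449895 + √2*(I*√15)) = 1/(676726/449895 + I*√30)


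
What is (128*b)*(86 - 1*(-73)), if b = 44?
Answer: 895488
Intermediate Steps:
(128*b)*(86 - 1*(-73)) = (128*44)*(86 - 1*(-73)) = 5632*(86 + 73) = 5632*159 = 895488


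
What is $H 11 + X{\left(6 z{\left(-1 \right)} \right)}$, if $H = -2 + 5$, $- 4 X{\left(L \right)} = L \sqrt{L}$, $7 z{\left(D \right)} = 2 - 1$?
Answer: $33 - \frac{3 \sqrt{42}}{98} \approx 32.802$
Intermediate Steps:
$z{\left(D \right)} = \frac{1}{7}$ ($z{\left(D \right)} = \frac{2 - 1}{7} = \frac{1}{7} \cdot 1 = \frac{1}{7}$)
$X{\left(L \right)} = - \frac{L^{\frac{3}{2}}}{4}$ ($X{\left(L \right)} = - \frac{L \sqrt{L}}{4} = - \frac{L^{\frac{3}{2}}}{4}$)
$H = 3$
$H 11 + X{\left(6 z{\left(-1 \right)} \right)} = 3 \cdot 11 - \frac{\left(6 \cdot \frac{1}{7}\right)^{\frac{3}{2}}}{4} = 33 - \frac{\left(\frac{6}{7}\right)^{\frac{3}{2}}}{4} = 33 - \frac{\frac{6}{49} \sqrt{42}}{4} = 33 - \frac{3 \sqrt{42}}{98}$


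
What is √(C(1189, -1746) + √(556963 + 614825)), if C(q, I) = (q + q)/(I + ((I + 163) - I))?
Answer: √(-3764374 + 5011778*√292947)/1583 ≈ 32.878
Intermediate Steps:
C(q, I) = 2*q/(163 + I) (C(q, I) = (2*q)/(I + ((163 + I) - I)) = (2*q)/(I + 163) = (2*q)/(163 + I) = 2*q/(163 + I))
√(C(1189, -1746) + √(556963 + 614825)) = √(2*1189/(163 - 1746) + √(556963 + 614825)) = √(2*1189/(-1583) + √1171788) = √(2*1189*(-1/1583) + 2*√292947) = √(-2378/1583 + 2*√292947)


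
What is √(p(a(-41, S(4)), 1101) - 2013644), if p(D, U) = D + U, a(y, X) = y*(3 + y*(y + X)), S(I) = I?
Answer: I*√2074863 ≈ 1440.4*I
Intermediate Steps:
a(y, X) = y*(3 + y*(X + y))
√(p(a(-41, S(4)), 1101) - 2013644) = √((-41*(3 + (-41)² + 4*(-41)) + 1101) - 2013644) = √((-41*(3 + 1681 - 164) + 1101) - 2013644) = √((-41*1520 + 1101) - 2013644) = √((-62320 + 1101) - 2013644) = √(-61219 - 2013644) = √(-2074863) = I*√2074863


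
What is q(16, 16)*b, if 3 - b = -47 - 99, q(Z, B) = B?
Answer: 2384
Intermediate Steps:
b = 149 (b = 3 - (-47 - 99) = 3 - 1*(-146) = 3 + 146 = 149)
q(16, 16)*b = 16*149 = 2384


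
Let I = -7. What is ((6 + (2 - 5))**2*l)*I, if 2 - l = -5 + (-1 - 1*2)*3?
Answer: -1008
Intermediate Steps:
l = 16 (l = 2 - (-5 + (-1 - 1*2)*3) = 2 - (-5 + (-1 - 2)*3) = 2 - (-5 - 3*3) = 2 - (-5 - 9) = 2 - 1*(-14) = 2 + 14 = 16)
((6 + (2 - 5))**2*l)*I = ((6 + (2 - 5))**2*16)*(-7) = ((6 - 3)**2*16)*(-7) = (3**2*16)*(-7) = (9*16)*(-7) = 144*(-7) = -1008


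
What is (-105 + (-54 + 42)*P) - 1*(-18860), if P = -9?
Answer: 18863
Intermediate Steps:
(-105 + (-54 + 42)*P) - 1*(-18860) = (-105 + (-54 + 42)*(-9)) - 1*(-18860) = (-105 - 12*(-9)) + 18860 = (-105 + 108) + 18860 = 3 + 18860 = 18863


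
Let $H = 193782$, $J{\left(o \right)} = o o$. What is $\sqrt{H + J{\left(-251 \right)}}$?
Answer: $\sqrt{256783} \approx 506.74$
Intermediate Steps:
$J{\left(o \right)} = o^{2}$
$\sqrt{H + J{\left(-251 \right)}} = \sqrt{193782 + \left(-251\right)^{2}} = \sqrt{193782 + 63001} = \sqrt{256783}$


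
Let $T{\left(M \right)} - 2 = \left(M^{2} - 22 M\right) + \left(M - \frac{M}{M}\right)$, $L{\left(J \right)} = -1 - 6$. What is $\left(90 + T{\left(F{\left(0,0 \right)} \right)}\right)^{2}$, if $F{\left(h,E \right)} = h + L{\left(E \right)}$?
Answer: $82369$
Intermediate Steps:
$L{\left(J \right)} = -7$ ($L{\left(J \right)} = -1 - 6 = -7$)
$F{\left(h,E \right)} = -7 + h$ ($F{\left(h,E \right)} = h - 7 = -7 + h$)
$T{\left(M \right)} = 1 + M^{2} - 21 M$ ($T{\left(M \right)} = 2 + \left(\left(M^{2} - 22 M\right) + \left(M - \frac{M}{M}\right)\right) = 2 + \left(\left(M^{2} - 22 M\right) + \left(M - 1\right)\right) = 2 + \left(\left(M^{2} - 22 M\right) + \left(-1 + M\right)\right) = 2 - \left(1 - M^{2} + 21 M\right) = 1 + M^{2} - 21 M$)
$\left(90 + T{\left(F{\left(0,0 \right)} \right)}\right)^{2} = \left(90 + \left(1 + \left(-7 + 0\right)^{2} - 21 \left(-7 + 0\right)\right)\right)^{2} = \left(90 + \left(1 + \left(-7\right)^{2} - -147\right)\right)^{2} = \left(90 + \left(1 + 49 + 147\right)\right)^{2} = \left(90 + 197\right)^{2} = 287^{2} = 82369$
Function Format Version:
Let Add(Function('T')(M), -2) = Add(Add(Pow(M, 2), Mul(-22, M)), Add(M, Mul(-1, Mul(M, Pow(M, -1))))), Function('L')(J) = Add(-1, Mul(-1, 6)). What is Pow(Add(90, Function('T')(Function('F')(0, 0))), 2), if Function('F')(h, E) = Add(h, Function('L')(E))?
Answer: 82369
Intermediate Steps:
Function('L')(J) = -7 (Function('L')(J) = Add(-1, -6) = -7)
Function('F')(h, E) = Add(-7, h) (Function('F')(h, E) = Add(h, -7) = Add(-7, h))
Function('T')(M) = Add(1, Pow(M, 2), Mul(-21, M)) (Function('T')(M) = Add(2, Add(Add(Pow(M, 2), Mul(-22, M)), Add(M, Mul(-1, Mul(M, Pow(M, -1)))))) = Add(2, Add(Add(Pow(M, 2), Mul(-22, M)), Add(M, Mul(-1, 1)))) = Add(2, Add(Add(Pow(M, 2), Mul(-22, M)), Add(M, -1))) = Add(2, Add(Add(Pow(M, 2), Mul(-22, M)), Add(-1, M))) = Add(2, Add(-1, Pow(M, 2), Mul(-21, M))) = Add(1, Pow(M, 2), Mul(-21, M)))
Pow(Add(90, Function('T')(Function('F')(0, 0))), 2) = Pow(Add(90, Add(1, Pow(Add(-7, 0), 2), Mul(-21, Add(-7, 0)))), 2) = Pow(Add(90, Add(1, Pow(-7, 2), Mul(-21, -7))), 2) = Pow(Add(90, Add(1, 49, 147)), 2) = Pow(Add(90, 197), 2) = Pow(287, 2) = 82369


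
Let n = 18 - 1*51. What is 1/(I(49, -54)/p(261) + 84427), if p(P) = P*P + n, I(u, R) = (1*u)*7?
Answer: 68088/5748465919 ≈ 1.1845e-5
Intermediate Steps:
n = -33 (n = 18 - 51 = -33)
I(u, R) = 7*u (I(u, R) = u*7 = 7*u)
p(P) = -33 + P² (p(P) = P*P - 33 = P² - 33 = -33 + P²)
1/(I(49, -54)/p(261) + 84427) = 1/((7*49)/(-33 + 261²) + 84427) = 1/(343/(-33 + 68121) + 84427) = 1/(343/68088 + 84427) = 1/(5748465919/68088) = 68088/5748465919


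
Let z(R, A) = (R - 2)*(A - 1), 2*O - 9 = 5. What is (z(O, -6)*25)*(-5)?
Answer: 4375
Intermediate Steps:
O = 7 (O = 9/2 + (½)*5 = 9/2 + 5/2 = 7)
z(R, A) = (-1 + A)*(-2 + R) (z(R, A) = (-2 + R)*(-1 + A) = (-1 + A)*(-2 + R))
(z(O, -6)*25)*(-5) = ((2 - 1*7 - 2*(-6) - 6*7)*25)*(-5) = ((2 - 7 + 12 - 42)*25)*(-5) = -35*25*(-5) = -875*(-5) = 4375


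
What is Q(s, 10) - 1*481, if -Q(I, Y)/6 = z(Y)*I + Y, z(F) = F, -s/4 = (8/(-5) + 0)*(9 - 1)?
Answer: -3613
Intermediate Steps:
s = 256/5 (s = -4*(8/(-5) + 0)*(9 - 1) = -4*(8*(-1/5) + 0)*8 = -4*(-8/5 + 0)*8 = -(-32)*8/5 = -4*(-64/5) = 256/5 ≈ 51.200)
Q(I, Y) = -6*Y - 6*I*Y (Q(I, Y) = -6*(Y*I + Y) = -6*(I*Y + Y) = -6*(Y + I*Y) = -6*Y - 6*I*Y)
Q(s, 10) - 1*481 = 6*10*(-1 - 1*256/5) - 1*481 = 6*10*(-1 - 256/5) - 481 = 6*10*(-261/5) - 481 = -3132 - 481 = -3613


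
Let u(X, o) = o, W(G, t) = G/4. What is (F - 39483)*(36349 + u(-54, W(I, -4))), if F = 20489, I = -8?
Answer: -690374918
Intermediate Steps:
W(G, t) = G/4 (W(G, t) = G*(1/4) = G/4)
(F - 39483)*(36349 + u(-54, W(I, -4))) = (20489 - 39483)*(36349 + (1/4)*(-8)) = -18994*(36349 - 2) = -18994*36347 = -690374918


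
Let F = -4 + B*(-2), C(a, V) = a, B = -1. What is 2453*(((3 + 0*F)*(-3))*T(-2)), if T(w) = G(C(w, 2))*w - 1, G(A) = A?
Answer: -66231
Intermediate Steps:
F = -2 (F = -4 - 1*(-2) = -4 + 2 = -2)
T(w) = -1 + w² (T(w) = w*w - 1 = w² - 1 = -1 + w²)
2453*(((3 + 0*F)*(-3))*T(-2)) = 2453*(((3 + 0*(-2))*(-3))*(-1 + (-2)²)) = 2453*(((3 + 0)*(-3))*(-1 + 4)) = 2453*((3*(-3))*3) = 2453*(-9*3) = 2453*(-27) = -66231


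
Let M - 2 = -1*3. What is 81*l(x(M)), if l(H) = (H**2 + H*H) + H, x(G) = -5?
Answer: 3645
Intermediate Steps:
M = -1 (M = 2 - 1*3 = 2 - 3 = -1)
l(H) = H + 2*H**2 (l(H) = (H**2 + H**2) + H = 2*H**2 + H = H + 2*H**2)
81*l(x(M)) = 81*(-5*(1 + 2*(-5))) = 81*(-5*(1 - 10)) = 81*(-5*(-9)) = 81*45 = 3645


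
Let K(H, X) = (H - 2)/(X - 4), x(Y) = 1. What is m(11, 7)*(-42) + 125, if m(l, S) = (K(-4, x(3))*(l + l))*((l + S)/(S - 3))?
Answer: -8191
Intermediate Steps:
K(H, X) = (-2 + H)/(-4 + X)
m(l, S) = 4*l*(S + l)/(-3 + S) (m(l, S) = (((-2 - 4)/(-4 + 1))*(l + l))*((l + S)/(S - 3)) = ((-6/(-3))*(2*l))*((S + l)/(-3 + S)) = ((-⅓*(-6))*(2*l))*((S + l)/(-3 + S)) = (2*(2*l))*((S + l)/(-3 + S)) = (4*l)*((S + l)/(-3 + S)) = 4*l*(S + l)/(-3 + S))
m(11, 7)*(-42) + 125 = (4*11*(7 + 11)/(-3 + 7))*(-42) + 125 = (4*11*18/4)*(-42) + 125 = (4*11*(¼)*18)*(-42) + 125 = 198*(-42) + 125 = -8316 + 125 = -8191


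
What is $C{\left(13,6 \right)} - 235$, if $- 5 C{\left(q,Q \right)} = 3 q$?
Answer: $- \frac{1214}{5} \approx -242.8$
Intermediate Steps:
$C{\left(q,Q \right)} = - \frac{3 q}{5}$
$C{\left(13,6 \right)} - 235 = \left(- \frac{3}{5}\right) 13 - 235 = - \frac{39}{5} - 235 = - \frac{1214}{5}$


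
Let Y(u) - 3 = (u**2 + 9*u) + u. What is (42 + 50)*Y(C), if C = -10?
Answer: 276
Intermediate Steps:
Y(u) = 3 + u**2 + 10*u (Y(u) = 3 + ((u**2 + 9*u) + u) = 3 + (u**2 + 10*u) = 3 + u**2 + 10*u)
(42 + 50)*Y(C) = (42 + 50)*(3 + (-10)**2 + 10*(-10)) = 92*(3 + 100 - 100) = 92*3 = 276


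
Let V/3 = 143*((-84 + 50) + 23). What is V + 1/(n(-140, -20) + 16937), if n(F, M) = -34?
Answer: -79765256/16903 ≈ -4719.0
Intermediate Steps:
V = -4719 (V = 3*(143*((-84 + 50) + 23)) = 3*(143*(-34 + 23)) = 3*(143*(-11)) = 3*(-1573) = -4719)
V + 1/(n(-140, -20) + 16937) = -4719 + 1/(-34 + 16937) = -4719 + 1/16903 = -79765256/16903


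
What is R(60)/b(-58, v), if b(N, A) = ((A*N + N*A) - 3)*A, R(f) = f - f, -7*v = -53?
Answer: 0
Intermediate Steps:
v = 53/7 (v = -⅐*(-53) = 53/7 ≈ 7.5714)
R(f) = 0
b(N, A) = A*(-3 + 2*A*N) (b(N, A) = ((A*N + A*N) - 3)*A = (2*A*N - 3)*A = (-3 + 2*A*N)*A = A*(-3 + 2*A*N))
R(60)/b(-58, v) = 0/((53*(-3 + 2*(53/7)*(-58))/7)) = 0/((53*(-3 - 6148/7)/7)) = 0/(((53/7)*(-6169/7))) = 0/(-326957/49) = 0*(-49/326957) = 0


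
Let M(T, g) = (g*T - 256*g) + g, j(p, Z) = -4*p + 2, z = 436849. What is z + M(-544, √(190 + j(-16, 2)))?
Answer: 424065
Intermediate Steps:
j(p, Z) = 2 - 4*p
M(T, g) = -255*g + T*g (M(T, g) = (T*g - 256*g) + g = (-256*g + T*g) + g = -255*g + T*g)
z + M(-544, √(190 + j(-16, 2))) = 436849 + √(190 + (2 - 4*(-16)))*(-255 - 544) = 436849 + √(190 + (2 + 64))*(-799) = 436849 + √(190 + 66)*(-799) = 436849 + √256*(-799) = 436849 + 16*(-799) = 436849 - 12784 = 424065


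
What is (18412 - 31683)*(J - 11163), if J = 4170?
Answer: 92804103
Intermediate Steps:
(18412 - 31683)*(J - 11163) = (18412 - 31683)*(4170 - 11163) = -13271*(-6993) = 92804103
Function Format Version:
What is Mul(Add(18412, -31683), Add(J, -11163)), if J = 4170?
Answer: 92804103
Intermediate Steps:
Mul(Add(18412, -31683), Add(J, -11163)) = Mul(Add(18412, -31683), Add(4170, -11163)) = Mul(-13271, -6993) = 92804103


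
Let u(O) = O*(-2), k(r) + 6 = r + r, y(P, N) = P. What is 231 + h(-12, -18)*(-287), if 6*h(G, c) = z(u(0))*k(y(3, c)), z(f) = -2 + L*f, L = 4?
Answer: 231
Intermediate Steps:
k(r) = -6 + 2*r (k(r) = -6 + (r + r) = -6 + 2*r)
u(O) = -2*O
z(f) = -2 + 4*f
h(G, c) = 0 (h(G, c) = ((-2 + 4*(-2*0))*(-6 + 2*3))/6 = ((-2 + 4*0)*(-6 + 6))/6 = ((-2 + 0)*0)/6 = (-2*0)/6 = (⅙)*0 = 0)
231 + h(-12, -18)*(-287) = 231 + 0*(-287) = 231 + 0 = 231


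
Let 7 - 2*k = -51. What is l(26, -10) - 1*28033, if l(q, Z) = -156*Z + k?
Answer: -26444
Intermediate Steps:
k = 29 (k = 7/2 - ½*(-51) = 7/2 + 51/2 = 29)
l(q, Z) = 29 - 156*Z (l(q, Z) = -156*Z + 29 = 29 - 156*Z)
l(26, -10) - 1*28033 = (29 - 156*(-10)) - 1*28033 = (29 + 1560) - 28033 = 1589 - 28033 = -26444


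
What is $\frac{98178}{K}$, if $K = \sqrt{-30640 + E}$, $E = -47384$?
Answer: $- \frac{16363 i \sqrt{19506}}{6502} \approx - 351.48 i$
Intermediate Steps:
$K = 2 i \sqrt{19506}$ ($K = \sqrt{-30640 - 47384} = \sqrt{-78024} = 2 i \sqrt{19506} \approx 279.33 i$)
$\frac{98178}{K} = \frac{98178}{2 i \sqrt{19506}} = 98178 \left(- \frac{i \sqrt{19506}}{39012}\right) = - \frac{16363 i \sqrt{19506}}{6502}$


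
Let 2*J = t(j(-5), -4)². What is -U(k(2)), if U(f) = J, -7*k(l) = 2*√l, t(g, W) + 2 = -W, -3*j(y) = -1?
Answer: -2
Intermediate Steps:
j(y) = ⅓ (j(y) = -⅓*(-1) = ⅓)
t(g, W) = -2 - W
k(l) = -2*√l/7
J = 2 (J = (-2 - 1*(-4))²/2 = (-2 + 4)²/2 = (½)*2² = (½)*4 = 2)
U(f) = 2
-U(k(2)) = -1*2 = -2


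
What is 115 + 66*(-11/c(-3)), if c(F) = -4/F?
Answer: -859/2 ≈ -429.50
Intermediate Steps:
115 + 66*(-11/c(-3)) = 115 + 66*(-11/((-4/(-3)))) = 115 + 66*(-11/((-4*(-1/3)))) = 115 + 66*(-11/4/3) = 115 + 66*(-11*3/4) = 115 + 66*(-33/4) = 115 - 1089/2 = -859/2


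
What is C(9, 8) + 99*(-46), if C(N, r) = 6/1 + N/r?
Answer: -36375/8 ≈ -4546.9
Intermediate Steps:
C(N, r) = 6 + N/r (C(N, r) = 6*1 + N/r = 6 + N/r)
C(9, 8) + 99*(-46) = (6 + 9/8) + 99*(-46) = (6 + 9*(⅛)) - 4554 = (6 + 9/8) - 4554 = 57/8 - 4554 = -36375/8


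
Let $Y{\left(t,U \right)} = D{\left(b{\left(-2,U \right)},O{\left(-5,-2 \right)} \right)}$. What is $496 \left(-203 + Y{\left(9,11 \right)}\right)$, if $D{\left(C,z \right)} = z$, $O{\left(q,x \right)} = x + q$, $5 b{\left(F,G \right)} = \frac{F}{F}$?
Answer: $-104160$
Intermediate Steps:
$b{\left(F,G \right)} = \frac{1}{5}$ ($b{\left(F,G \right)} = \frac{F \frac{1}{F}}{5} = \frac{1}{5} \cdot 1 = \frac{1}{5}$)
$O{\left(q,x \right)} = q + x$
$Y{\left(t,U \right)} = -7$ ($Y{\left(t,U \right)} = -5 - 2 = -7$)
$496 \left(-203 + Y{\left(9,11 \right)}\right) = 496 \left(-203 - 7\right) = 496 \left(-210\right) = -104160$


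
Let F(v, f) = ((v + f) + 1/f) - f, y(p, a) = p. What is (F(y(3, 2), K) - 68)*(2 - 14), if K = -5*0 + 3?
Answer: 776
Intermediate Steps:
K = 3 (K = 0 + 3 = 3)
F(v, f) = v + 1/f (F(v, f) = ((f + v) + 1/f) - f = (f + v + 1/f) - f = v + 1/f)
(F(y(3, 2), K) - 68)*(2 - 14) = ((3 + 1/3) - 68)*(2 - 14) = ((3 + ⅓) - 68)*(-12) = (10/3 - 68)*(-12) = -194/3*(-12) = 776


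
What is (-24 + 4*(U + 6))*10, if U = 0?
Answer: 0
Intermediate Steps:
(-24 + 4*(U + 6))*10 = (-24 + 4*(0 + 6))*10 = (-24 + 4*6)*10 = (-24 + 24)*10 = 0*10 = 0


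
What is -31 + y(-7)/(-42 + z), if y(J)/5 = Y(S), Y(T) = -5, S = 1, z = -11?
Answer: -1618/53 ≈ -30.528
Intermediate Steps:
y(J) = -25 (y(J) = 5*(-5) = -25)
-31 + y(-7)/(-42 + z) = -31 - 25/(-42 - 11) = -31 - 25/(-53) = -31 - 1/53*(-25) = -31 + 25/53 = -1618/53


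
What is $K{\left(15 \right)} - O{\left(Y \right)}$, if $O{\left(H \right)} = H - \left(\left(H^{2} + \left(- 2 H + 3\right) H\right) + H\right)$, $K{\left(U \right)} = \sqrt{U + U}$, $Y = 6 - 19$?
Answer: $-208 + \sqrt{30} \approx -202.52$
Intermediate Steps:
$Y = -13$ ($Y = 6 - 19 = -13$)
$K{\left(U \right)} = \sqrt{2} \sqrt{U}$ ($K{\left(U \right)} = \sqrt{2 U} = \sqrt{2} \sqrt{U}$)
$O{\left(H \right)} = - H^{2} - H \left(3 - 2 H\right)$ ($O{\left(H \right)} = H - \left(\left(H^{2} + \left(3 - 2 H\right) H\right) + H\right) = H - \left(\left(H^{2} + H \left(3 - 2 H\right)\right) + H\right) = H - \left(H + H^{2} + H \left(3 - 2 H\right)\right) = - H^{2} - H \left(3 - 2 H\right)$)
$K{\left(15 \right)} - O{\left(Y \right)} = \sqrt{2} \sqrt{15} - - 13 \left(-3 - 13\right) = \sqrt{30} - \left(-13\right) \left(-16\right) = \sqrt{30} - 208 = -208 + \sqrt{30}$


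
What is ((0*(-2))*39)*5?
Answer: 0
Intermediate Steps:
((0*(-2))*39)*5 = (0*39)*5 = 0*5 = 0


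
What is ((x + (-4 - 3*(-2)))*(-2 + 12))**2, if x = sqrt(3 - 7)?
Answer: 800*I ≈ 800.0*I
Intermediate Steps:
x = 2*I (x = sqrt(-4) = 2*I ≈ 2.0*I)
((x + (-4 - 3*(-2)))*(-2 + 12))**2 = ((2*I + (-4 - 3*(-2)))*(-2 + 12))**2 = ((2*I + (-4 + 6))*10)**2 = ((2*I + 2)*10)**2 = ((2 + 2*I)*10)**2 = (20 + 20*I)**2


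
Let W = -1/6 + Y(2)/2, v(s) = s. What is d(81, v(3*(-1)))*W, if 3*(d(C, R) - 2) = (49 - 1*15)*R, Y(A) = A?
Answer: -80/3 ≈ -26.667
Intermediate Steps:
d(C, R) = 2 + 34*R/3 (d(C, R) = 2 + ((49 - 1*15)*R)/3 = 2 + ((49 - 15)*R)/3 = 2 + (34*R)/3 = 2 + 34*R/3)
W = ⅚ (W = -1/6 + 2/2 = -1*⅙ + 2*(½) = -⅙ + 1 = ⅚ ≈ 0.83333)
d(81, v(3*(-1)))*W = (2 + 34*(3*(-1))/3)*(⅚) = (2 + (34/3)*(-3))*(⅚) = (2 - 34)*(⅚) = -32*⅚ = -80/3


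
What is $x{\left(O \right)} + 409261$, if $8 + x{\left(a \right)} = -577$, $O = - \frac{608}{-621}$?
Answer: $408676$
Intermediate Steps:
$O = \frac{608}{621}$ ($O = \left(-608\right) \left(- \frac{1}{621}\right) = \frac{608}{621} \approx 0.97907$)
$x{\left(a \right)} = -585$ ($x{\left(a \right)} = -8 - 577 = -585$)
$x{\left(O \right)} + 409261 = -585 + 409261 = 408676$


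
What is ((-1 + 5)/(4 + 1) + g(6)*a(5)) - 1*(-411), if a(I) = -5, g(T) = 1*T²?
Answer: 1159/5 ≈ 231.80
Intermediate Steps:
g(T) = T²
((-1 + 5)/(4 + 1) + g(6)*a(5)) - 1*(-411) = ((-1 + 5)/(4 + 1) + 6²*(-5)) - 1*(-411) = (4/5 + 36*(-5)) + 411 = (4*(⅕) - 180) + 411 = (⅘ - 180) + 411 = -896/5 + 411 = 1159/5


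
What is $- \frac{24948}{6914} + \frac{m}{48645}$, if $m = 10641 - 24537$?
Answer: $- \frac{72759578}{18685085} \approx -3.894$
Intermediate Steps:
$m = -13896$
$- \frac{24948}{6914} + \frac{m}{48645} = - \frac{24948}{6914} - \frac{13896}{48645} = \left(-24948\right) \frac{1}{6914} - \frac{1544}{5405} = - \frac{12474}{3457} - \frac{1544}{5405} = - \frac{72759578}{18685085}$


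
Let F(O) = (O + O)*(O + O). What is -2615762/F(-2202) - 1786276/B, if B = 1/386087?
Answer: -6688032375720415177/9697608 ≈ -6.8966e+11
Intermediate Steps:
B = 1/386087 ≈ 2.5901e-6
F(O) = 4*O² (F(O) = (2*O)*(2*O) = 4*O²)
-2615762/F(-2202) - 1786276/B = -2615762/(4*(-2202)²) - 1786276/1/386087 = -2615762/(4*4848804) - 1786276*386087 = -2615762/19395216 - 689657942012 = -2615762*1/19395216 - 689657942012 = -1307881/9697608 - 689657942012 = -6688032375720415177/9697608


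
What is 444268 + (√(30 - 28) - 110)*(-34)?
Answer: 448008 - 34*√2 ≈ 4.4796e+5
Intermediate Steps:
444268 + (√(30 - 28) - 110)*(-34) = 444268 + (√2 - 110)*(-34) = 444268 + (-110 + √2)*(-34) = 444268 + (3740 - 34*√2) = 448008 - 34*√2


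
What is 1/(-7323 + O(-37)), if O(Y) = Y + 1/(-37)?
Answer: -37/272321 ≈ -0.00013587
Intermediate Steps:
O(Y) = -1/37 + Y (O(Y) = Y - 1/37 = -1/37 + Y)
1/(-7323 + O(-37)) = 1/(-7323 + (-1/37 - 37)) = 1/(-7323 - 1370/37) = 1/(-272321/37) = -37/272321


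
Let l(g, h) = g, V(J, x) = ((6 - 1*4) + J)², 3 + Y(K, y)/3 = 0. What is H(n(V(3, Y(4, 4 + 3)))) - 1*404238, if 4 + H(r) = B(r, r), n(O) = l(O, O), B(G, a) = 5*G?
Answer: -404117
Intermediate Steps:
Y(K, y) = -9 (Y(K, y) = -9 + 3*0 = -9 + 0 = -9)
V(J, x) = (2 + J)² (V(J, x) = ((6 - 4) + J)² = (2 + J)²)
n(O) = O
H(r) = -4 + 5*r
H(n(V(3, Y(4, 4 + 3)))) - 1*404238 = (-4 + 5*(2 + 3)²) - 1*404238 = (-4 + 5*5²) - 404238 = (-4 + 5*25) - 404238 = (-4 + 125) - 404238 = 121 - 404238 = -404117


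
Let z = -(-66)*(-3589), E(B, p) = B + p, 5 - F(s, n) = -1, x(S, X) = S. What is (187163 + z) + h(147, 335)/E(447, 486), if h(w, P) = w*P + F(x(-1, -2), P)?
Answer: -15443704/311 ≈ -49658.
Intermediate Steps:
F(s, n) = 6 (F(s, n) = 5 - 1*(-1) = 5 + 1 = 6)
h(w, P) = 6 + P*w (h(w, P) = w*P + 6 = P*w + 6 = 6 + P*w)
z = -236874 (z = -1*236874 = -236874)
(187163 + z) + h(147, 335)/E(447, 486) = (187163 - 236874) + (6 + 335*147)/(447 + 486) = -49711 + (6 + 49245)/933 = -49711 + 49251*(1/933) = -49711 + 16417/311 = -15443704/311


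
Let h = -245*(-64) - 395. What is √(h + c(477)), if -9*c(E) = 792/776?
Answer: √143815498/97 ≈ 123.63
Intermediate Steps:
c(E) = -11/97 (c(E) = -88/776 = -⅑*99/97 = -11/97)
h = 15285 (h = 15680 - 395 = 15285)
√(h + c(477)) = √(15285 - 11/97) = √(1482634/97) = √143815498/97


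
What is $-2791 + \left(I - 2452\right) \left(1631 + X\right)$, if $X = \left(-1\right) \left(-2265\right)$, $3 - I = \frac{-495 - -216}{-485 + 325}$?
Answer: $- \frac{191017773}{20} \approx -9.5509 \cdot 10^{6}$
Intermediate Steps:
$I = \frac{201}{160}$ ($I = 3 - \frac{-495 - -216}{-485 + 325} = 3 - \frac{-495 + 216}{-160} = 3 - \left(-279\right) \left(- \frac{1}{160}\right) = 3 - \frac{279}{160} = \frac{201}{160} \approx 1.2563$)
$X = 2265$
$-2791 + \left(I - 2452\right) \left(1631 + X\right) = -2791 + \left(\frac{201}{160} - 2452\right) \left(1631 + 2265\right) = -2791 - \frac{190961953}{20} = - \frac{191017773}{20}$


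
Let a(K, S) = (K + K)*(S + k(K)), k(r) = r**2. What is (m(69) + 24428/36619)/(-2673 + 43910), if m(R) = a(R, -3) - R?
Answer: 24041679593/1510057703 ≈ 15.921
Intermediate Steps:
a(K, S) = 2*K*(S + K**2) (a(K, S) = (K + K)*(S + K**2) = (2*K)*(S + K**2) = 2*K*(S + K**2))
m(R) = -R + 2*R*(-3 + R**2) (m(R) = 2*R*(-3 + R**2) - R = -R + 2*R*(-3 + R**2))
(m(69) + 24428/36619)/(-2673 + 43910) = (69*(-7 + 2*69**2) + 24428/36619)/(-2673 + 43910) = (69*(-7 + 2*4761) + 24428*(1/36619))/41237 = (69*(-7 + 9522) + 24428/36619)*(1/41237) = (69*9515 + 24428/36619)*(1/41237) = (656535 + 24428/36619)*(1/41237) = (24041679593/36619)*(1/41237) = 24041679593/1510057703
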